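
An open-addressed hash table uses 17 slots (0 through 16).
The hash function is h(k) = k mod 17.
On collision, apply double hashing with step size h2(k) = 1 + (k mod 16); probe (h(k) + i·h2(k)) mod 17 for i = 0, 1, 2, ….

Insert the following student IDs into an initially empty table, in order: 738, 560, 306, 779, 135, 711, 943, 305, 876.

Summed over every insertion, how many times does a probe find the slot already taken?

738: h=7 -> slot 7
560: h=16 -> slot 16
306: h=0 -> slot 0
779: h=14 -> slot 14
135: h=16, h2=8, probe 16,7,15 -> slot 15
711: h=14, h2=8, probe 14,5 -> slot 5
943: h=8 -> slot 8
305: h=16, h2=2, probe 16,1 -> slot 1
876: h=9 -> slot 9
Table: [306, 305, ., ., ., 711, ., 738, 943, 876, ., ., ., ., 779, 135, 560]

4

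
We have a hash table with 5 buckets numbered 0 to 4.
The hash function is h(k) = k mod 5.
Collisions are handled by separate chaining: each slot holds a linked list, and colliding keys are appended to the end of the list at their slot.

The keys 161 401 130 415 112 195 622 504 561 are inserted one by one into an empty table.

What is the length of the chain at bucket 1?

3

Insert 161: h=1, bucket 1 empty -> new chain.
Insert 401: h=1, bucket 1 nonempty -> append to chain.
Insert 130: h=0, bucket 0 empty -> new chain.
Insert 415: h=0, bucket 0 nonempty -> append to chain.
Insert 112: h=2, bucket 2 empty -> new chain.
Insert 195: h=0, bucket 0 nonempty -> append to chain.
Insert 622: h=2, bucket 2 nonempty -> append to chain.
Insert 504: h=4, bucket 4 empty -> new chain.
Insert 561: h=1, bucket 1 nonempty -> append to chain.
Final buckets:
0: 130 -> 415 -> 195
1: 161 -> 401 -> 561
2: 112 -> 622
3: ∅
4: 504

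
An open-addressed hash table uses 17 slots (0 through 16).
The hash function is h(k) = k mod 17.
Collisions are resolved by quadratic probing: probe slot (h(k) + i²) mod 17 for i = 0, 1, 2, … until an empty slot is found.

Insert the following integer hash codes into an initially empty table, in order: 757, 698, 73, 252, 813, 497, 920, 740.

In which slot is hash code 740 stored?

10

757: h=9 => slot 9
698: h=1 => slot 1
73: h=5 => slot 5
252: h=14 => slot 14
813: h=14, probe 14,15 => slot 15
497: h=4 => slot 4
920: h=2 => slot 2
740: h=9, probe 9,10 => slot 10
Table: [., 698, 920, ., 497, 73, ., ., ., 757, 740, ., ., ., 252, 813, .]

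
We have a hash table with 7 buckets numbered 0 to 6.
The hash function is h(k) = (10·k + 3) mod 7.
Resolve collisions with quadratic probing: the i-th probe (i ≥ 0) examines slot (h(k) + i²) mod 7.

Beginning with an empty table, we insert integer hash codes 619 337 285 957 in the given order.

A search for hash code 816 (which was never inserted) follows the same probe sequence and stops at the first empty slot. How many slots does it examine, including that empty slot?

619: h=5 → slot 5
337: h=6 → slot 6
285: h=4 → slot 4
957: h=4, probe 4,5,1 → slot 1
Table: [—, 957, —, —, 285, 619, 337]
Lookup 816: h=1, probe 1,2 → slot 2 empty, not found.

2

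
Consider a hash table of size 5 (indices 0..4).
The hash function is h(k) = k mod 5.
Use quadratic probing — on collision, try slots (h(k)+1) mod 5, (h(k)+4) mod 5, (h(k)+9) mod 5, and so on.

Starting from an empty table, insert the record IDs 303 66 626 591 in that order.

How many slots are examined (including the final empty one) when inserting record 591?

Insert 303: h=3, slot 3 empty → index 3.
Insert 66: h=1, slot 1 empty → index 1.
Insert 626: h=1, slot 1 occupied → index 2.
Insert 591: h=1, slots 1,2 occupied → index 0.
Table: [591, 66, 626, 303, ∅]

3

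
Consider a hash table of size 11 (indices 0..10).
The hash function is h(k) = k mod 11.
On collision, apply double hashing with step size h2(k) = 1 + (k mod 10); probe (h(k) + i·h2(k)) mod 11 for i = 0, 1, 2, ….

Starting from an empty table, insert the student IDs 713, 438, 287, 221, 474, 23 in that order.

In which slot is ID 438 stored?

7

713: h=9 => slot 9
438: h=9, h2=9, probe 9,7 => slot 7
287: h=1 => slot 1
221: h=1, h2=2, probe 1,3 => slot 3
474: h=1, h2=5, probe 1,6 => slot 6
23: h=1, h2=4, probe 1,5 => slot 5
Table: [_, 287, _, 221, _, 23, 474, 438, _, 713, _]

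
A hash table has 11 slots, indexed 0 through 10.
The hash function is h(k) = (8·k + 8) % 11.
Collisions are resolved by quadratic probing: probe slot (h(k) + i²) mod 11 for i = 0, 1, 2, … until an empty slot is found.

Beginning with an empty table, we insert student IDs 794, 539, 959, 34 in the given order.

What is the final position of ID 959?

794 hashes to 2; slot 2 is free -> place at 2.
539 hashes to 8; slot 8 is free -> place at 8.
959 hashes to 2; 2 taken -> place at 3.
34 hashes to 5; slot 5 is free -> place at 5.
Table: [∅, ∅, 794, 959, ∅, 34, ∅, ∅, 539, ∅, ∅]

3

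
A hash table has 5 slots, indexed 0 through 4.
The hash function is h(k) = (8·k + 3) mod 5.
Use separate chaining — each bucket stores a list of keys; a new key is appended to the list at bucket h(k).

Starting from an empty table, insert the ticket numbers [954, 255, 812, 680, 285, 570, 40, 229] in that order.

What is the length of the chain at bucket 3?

5

954 → bucket 0
255 → bucket 3
812 → bucket 4
680 → bucket 3 (collision)
285 → bucket 3 (collision)
570 → bucket 3 (collision)
40 → bucket 3 (collision)
229 → bucket 0 (collision)
Final buckets:
0: 954 -> 229
1: _
2: _
3: 255 -> 680 -> 285 -> 570 -> 40
4: 812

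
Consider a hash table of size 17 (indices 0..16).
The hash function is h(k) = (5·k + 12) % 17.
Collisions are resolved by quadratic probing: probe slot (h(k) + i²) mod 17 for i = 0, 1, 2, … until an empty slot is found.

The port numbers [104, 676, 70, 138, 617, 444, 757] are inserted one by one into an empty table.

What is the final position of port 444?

Insert 104: h=5, slot 5 empty => index 5.
Insert 676: h=9, slot 9 empty => index 9.
Insert 70: h=5, slot 5 occupied => index 6.
Insert 138: h=5, slots 5,6,9 occupied => index 14.
Insert 617: h=3, slot 3 empty => index 3.
Insert 444: h=5, slots 5,6,9,14 occupied => index 4.
Insert 757: h=6, slot 6 occupied => index 7.
Table: [∅, ∅, ∅, 617, 444, 104, 70, 757, ∅, 676, ∅, ∅, ∅, ∅, 138, ∅, ∅]

4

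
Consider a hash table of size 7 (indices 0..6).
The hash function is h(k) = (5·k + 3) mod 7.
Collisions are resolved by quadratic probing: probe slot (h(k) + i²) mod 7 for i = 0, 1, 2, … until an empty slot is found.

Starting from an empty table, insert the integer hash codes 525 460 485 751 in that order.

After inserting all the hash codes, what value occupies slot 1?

525 hashes to 3; slot 3 is free -> place at 3.
460 hashes to 0; slot 0 is free -> place at 0.
485 hashes to 6; slot 6 is free -> place at 6.
751 hashes to 6; 6,0,3 taken -> place at 1.
Table: [460, 751, ∅, 525, ∅, ∅, 485]

751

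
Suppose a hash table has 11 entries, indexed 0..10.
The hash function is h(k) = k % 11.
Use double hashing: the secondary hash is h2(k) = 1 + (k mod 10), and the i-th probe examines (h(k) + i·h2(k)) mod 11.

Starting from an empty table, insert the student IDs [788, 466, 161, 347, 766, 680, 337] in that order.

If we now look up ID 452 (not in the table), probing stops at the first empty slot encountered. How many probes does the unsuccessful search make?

788 hashes to 7; slot 7 is free => place at 7.
466 hashes to 4; slot 4 is free => place at 4.
161 hashes to 7, h2=2; 7 taken => place at 9.
347 hashes to 6; slot 6 is free => place at 6.
766 hashes to 7, h2=7; 7 taken => place at 3.
680 hashes to 9, h2=1; 9 taken => place at 10.
337 hashes to 7, h2=8; 7,4 taken => place at 1.
Table: [., 337, ., 766, 466, ., 347, 788, ., 161, 680]
Lookup 452: h=1, h2=3, probe 1,4,7,10,2 → slot 2 empty, not found.

5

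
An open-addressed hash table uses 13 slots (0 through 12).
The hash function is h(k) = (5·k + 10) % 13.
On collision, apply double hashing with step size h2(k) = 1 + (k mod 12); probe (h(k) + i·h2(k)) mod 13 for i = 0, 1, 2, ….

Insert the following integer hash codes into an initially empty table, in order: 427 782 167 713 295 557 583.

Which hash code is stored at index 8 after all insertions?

427 hashes to 0; slot 0 is free → place at 0.
782 hashes to 7; slot 7 is free → place at 7.
167 hashes to 0, h2=12; 0 taken → place at 12.
713 hashes to 0, h2=6; 0 taken → place at 6.
295 hashes to 3; slot 3 is free → place at 3.
557 hashes to 0, h2=6; 0,6,12 taken → place at 5.
583 hashes to 0, h2=8; 0 taken → place at 8.
Table: [427, —, —, 295, —, 557, 713, 782, 583, —, —, —, 167]

583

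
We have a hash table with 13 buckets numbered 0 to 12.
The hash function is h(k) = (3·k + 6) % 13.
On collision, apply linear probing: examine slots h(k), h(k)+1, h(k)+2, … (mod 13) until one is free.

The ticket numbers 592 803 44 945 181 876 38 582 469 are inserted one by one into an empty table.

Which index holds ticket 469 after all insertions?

12

592: h=1 → slot 1
803: h=10 → slot 10
44: h=8 → slot 8
945: h=7 → slot 7
181: h=3 → slot 3
876: h=8, probe 8,9 → slot 9
38: h=3, probe 3,4 → slot 4
582: h=10, probe 10,11 → slot 11
469: h=9, probe 9,10,11,12 → slot 12
Table: [-, 592, -, 181, 38, -, -, 945, 44, 876, 803, 582, 469]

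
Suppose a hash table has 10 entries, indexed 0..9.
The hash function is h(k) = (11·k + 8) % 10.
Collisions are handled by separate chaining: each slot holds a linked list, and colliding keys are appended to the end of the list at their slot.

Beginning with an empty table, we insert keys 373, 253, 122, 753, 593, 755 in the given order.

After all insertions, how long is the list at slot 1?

373 → bucket 1
253 → bucket 1 (collision)
122 → bucket 0
753 → bucket 1 (collision)
593 → bucket 1 (collision)
755 → bucket 3
Final buckets:
0: 122
1: 373 -> 253 -> 753 -> 593
2: _
3: 755
4: _
5: _
6: _
7: _
8: _
9: _

4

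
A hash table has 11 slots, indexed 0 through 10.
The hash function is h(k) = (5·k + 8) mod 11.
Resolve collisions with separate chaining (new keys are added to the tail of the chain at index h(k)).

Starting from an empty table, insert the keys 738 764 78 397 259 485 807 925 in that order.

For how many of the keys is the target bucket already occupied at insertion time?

Insert 738: h=2, bucket 2 empty → new chain.
Insert 764: h=0, bucket 0 empty → new chain.
Insert 78: h=2, bucket 2 nonempty → append to chain.
Insert 397: h=2, bucket 2 nonempty → append to chain.
Insert 259: h=5, bucket 5 empty → new chain.
Insert 485: h=2, bucket 2 nonempty → append to chain.
Insert 807: h=6, bucket 6 empty → new chain.
Insert 925: h=2, bucket 2 nonempty → append to chain.
Final buckets:
0: 764
1: —
2: 738 -> 78 -> 397 -> 485 -> 925
3: —
4: —
5: 259
6: 807
7: —
8: —
9: —
10: —

4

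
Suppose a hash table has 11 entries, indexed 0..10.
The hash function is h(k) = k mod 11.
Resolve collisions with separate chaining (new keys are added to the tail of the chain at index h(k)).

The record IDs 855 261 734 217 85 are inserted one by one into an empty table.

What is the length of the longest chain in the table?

5

855 → bucket 8
261 → bucket 8 (collision)
734 → bucket 8 (collision)
217 → bucket 8 (collision)
85 → bucket 8 (collision)
Final buckets:
0: _
1: _
2: _
3: _
4: _
5: _
6: _
7: _
8: 855 -> 261 -> 734 -> 217 -> 85
9: _
10: _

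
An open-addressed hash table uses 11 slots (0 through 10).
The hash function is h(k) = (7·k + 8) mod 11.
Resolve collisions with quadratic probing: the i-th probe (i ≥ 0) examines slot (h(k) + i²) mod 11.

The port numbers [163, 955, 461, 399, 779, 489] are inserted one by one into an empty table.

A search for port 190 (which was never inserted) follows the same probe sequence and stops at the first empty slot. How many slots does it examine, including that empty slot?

2

Insert 163: h=5, slot 5 empty → index 5.
Insert 955: h=5, slot 5 occupied → index 6.
Insert 461: h=1, slot 1 empty → index 1.
Insert 399: h=7, slot 7 empty → index 7.
Insert 779: h=5, slots 5,6 occupied → index 9.
Insert 489: h=10, slot 10 empty → index 10.
Table: [-, 461, -, -, -, 163, 955, 399, -, 779, 489]
Lookup 190: h=7, probe 7,8 → slot 8 empty, not found.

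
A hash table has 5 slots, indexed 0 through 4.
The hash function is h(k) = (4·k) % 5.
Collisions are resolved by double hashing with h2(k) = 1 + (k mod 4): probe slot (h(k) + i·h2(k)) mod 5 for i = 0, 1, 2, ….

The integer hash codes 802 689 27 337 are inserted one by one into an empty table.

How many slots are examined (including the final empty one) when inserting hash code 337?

2

Insert 802: h=3, slot 3 empty → index 3.
Insert 689: h=1, slot 1 empty → index 1.
Insert 27: h=3, h2=4, slot 3 occupied → index 2.
Insert 337: h=3, h2=2, slot 3 occupied → index 0.
Table: [337, 689, 27, 802, -]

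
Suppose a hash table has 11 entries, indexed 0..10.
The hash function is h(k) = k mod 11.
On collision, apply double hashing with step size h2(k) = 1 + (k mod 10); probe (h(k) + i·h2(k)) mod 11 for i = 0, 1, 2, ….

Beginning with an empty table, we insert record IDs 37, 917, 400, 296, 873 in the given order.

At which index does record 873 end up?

8

Insert 37: h=4, slot 4 empty => index 4.
Insert 917: h=4, h2=8, slot 4 occupied => index 1.
Insert 400: h=4, h2=1, slot 4 occupied => index 5.
Insert 296: h=10, slot 10 empty => index 10.
Insert 873: h=4, h2=4, slot 4 occupied => index 8.
Table: [., 917, ., ., 37, 400, ., ., 873, ., 296]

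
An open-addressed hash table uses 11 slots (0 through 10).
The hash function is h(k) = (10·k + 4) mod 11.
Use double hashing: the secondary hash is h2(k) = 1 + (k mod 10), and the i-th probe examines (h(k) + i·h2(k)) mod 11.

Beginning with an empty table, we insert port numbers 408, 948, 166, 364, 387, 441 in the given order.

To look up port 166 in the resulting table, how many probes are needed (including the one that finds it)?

2

Insert 408: h=3, slot 3 empty → index 3.
Insert 948: h=2, slot 2 empty → index 2.
Insert 166: h=3, h2=7, slot 3 occupied → index 10.
Insert 364: h=3, h2=5, slot 3 occupied → index 8.
Insert 387: h=2, h2=8, slots 2,10 occupied → index 7.
Insert 441: h=3, h2=2, slot 3 occupied → index 5.
Table: [-, -, 948, 408, -, 441, -, 387, 364, -, 166]
Lookup 166: h=3, h2=7, probe 3,10 → found at 10.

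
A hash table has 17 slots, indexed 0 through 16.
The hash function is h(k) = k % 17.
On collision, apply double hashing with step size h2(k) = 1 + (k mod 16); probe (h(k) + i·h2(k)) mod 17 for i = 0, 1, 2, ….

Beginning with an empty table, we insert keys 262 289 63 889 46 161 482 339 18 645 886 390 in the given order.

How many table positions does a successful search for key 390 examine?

262: h=7 => slot 7
289: h=0 => slot 0
63: h=12 => slot 12
889: h=5 => slot 5
46: h=12, h2=15, probe 12,10 => slot 10
161: h=8 => slot 8
482: h=6 => slot 6
339: h=16 => slot 16
18: h=1 => slot 1
645: h=16, h2=6, probe 16,5,11 => slot 11
886: h=2 => slot 2
390: h=16, h2=7, probe 16,6,13 => slot 13
Table: [289, 18, 886, ∅, ∅, 889, 482, 262, 161, ∅, 46, 645, 63, 390, ∅, ∅, 339]
Lookup 390: h=16, h2=7, probe 16,6,13 → found at 13.

3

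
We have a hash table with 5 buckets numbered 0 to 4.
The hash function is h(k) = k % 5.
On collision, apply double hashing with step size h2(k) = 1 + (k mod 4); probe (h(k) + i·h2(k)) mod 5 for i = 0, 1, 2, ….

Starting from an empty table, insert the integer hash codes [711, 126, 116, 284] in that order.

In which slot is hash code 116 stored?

711 hashes to 1; slot 1 is free → place at 1.
126 hashes to 1, h2=3; 1 taken → place at 4.
116 hashes to 1, h2=1; 1 taken → place at 2.
284 hashes to 4, h2=1; 4 taken → place at 0.
Table: [284, 711, 116, ∅, 126]

2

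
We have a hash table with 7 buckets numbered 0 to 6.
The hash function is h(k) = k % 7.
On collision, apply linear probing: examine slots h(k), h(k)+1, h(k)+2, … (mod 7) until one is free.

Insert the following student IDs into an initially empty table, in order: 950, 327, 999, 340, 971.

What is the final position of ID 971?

1

950 hashes to 5; slot 5 is free -> place at 5.
327 hashes to 5; 5 taken -> place at 6.
999 hashes to 5; 5,6 taken -> place at 0.
340 hashes to 4; slot 4 is free -> place at 4.
971 hashes to 5; 5,6,0 taken -> place at 1.
Table: [999, 971, _, _, 340, 950, 327]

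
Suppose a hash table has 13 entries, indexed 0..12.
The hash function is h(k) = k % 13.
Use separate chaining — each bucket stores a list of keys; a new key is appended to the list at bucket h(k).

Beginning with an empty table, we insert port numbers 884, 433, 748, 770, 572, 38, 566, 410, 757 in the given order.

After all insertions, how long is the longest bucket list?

3

Insert 884: h=0, bucket 0 empty -> new chain.
Insert 433: h=4, bucket 4 empty -> new chain.
Insert 748: h=7, bucket 7 empty -> new chain.
Insert 770: h=3, bucket 3 empty -> new chain.
Insert 572: h=0, bucket 0 nonempty -> append to chain.
Insert 38: h=12, bucket 12 empty -> new chain.
Insert 566: h=7, bucket 7 nonempty -> append to chain.
Insert 410: h=7, bucket 7 nonempty -> append to chain.
Insert 757: h=3, bucket 3 nonempty -> append to chain.
Final buckets:
0: 884 -> 572
1: ∅
2: ∅
3: 770 -> 757
4: 433
5: ∅
6: ∅
7: 748 -> 566 -> 410
8: ∅
9: ∅
10: ∅
11: ∅
12: 38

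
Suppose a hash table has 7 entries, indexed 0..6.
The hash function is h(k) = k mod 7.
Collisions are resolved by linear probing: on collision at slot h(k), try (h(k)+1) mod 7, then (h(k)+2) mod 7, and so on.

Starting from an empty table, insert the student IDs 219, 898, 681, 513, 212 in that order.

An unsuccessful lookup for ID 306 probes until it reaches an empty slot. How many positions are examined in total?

3

219: h=2 => slot 2
898: h=2, probe 2,3 => slot 3
681: h=2, probe 2,3,4 => slot 4
513: h=2, probe 2,3,4,5 => slot 5
212: h=2, probe 2,3,4,5,6 => slot 6
Table: [—, —, 219, 898, 681, 513, 212]
Lookup 306: h=5, probe 5,6,0 → slot 0 empty, not found.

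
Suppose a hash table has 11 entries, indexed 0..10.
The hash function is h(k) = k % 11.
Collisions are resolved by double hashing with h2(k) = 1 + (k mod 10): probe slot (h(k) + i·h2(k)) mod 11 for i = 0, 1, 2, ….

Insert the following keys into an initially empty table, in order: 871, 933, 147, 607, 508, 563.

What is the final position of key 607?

871 hashes to 2; slot 2 is free → place at 2.
933 hashes to 9; slot 9 is free → place at 9.
147 hashes to 4; slot 4 is free → place at 4.
607 hashes to 2, h2=8; 2 taken → place at 10.
508 hashes to 2, h2=9; 2 taken → place at 0.
563 hashes to 2, h2=4; 2 taken → place at 6.
Table: [508, _, 871, _, 147, _, 563, _, _, 933, 607]

10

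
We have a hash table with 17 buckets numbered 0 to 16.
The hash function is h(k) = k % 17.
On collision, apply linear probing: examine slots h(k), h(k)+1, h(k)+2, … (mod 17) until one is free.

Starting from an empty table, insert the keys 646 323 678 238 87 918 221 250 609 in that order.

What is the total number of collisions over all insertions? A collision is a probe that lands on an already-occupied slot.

13

646: h=0 -> slot 0
323: h=0, probe 0,1 -> slot 1
678: h=15 -> slot 15
238: h=0, probe 0,1,2 -> slot 2
87: h=2, probe 2,3 -> slot 3
918: h=0, probe 0,1,2,3,4 -> slot 4
221: h=0, probe 0,1,2,3,4,5 -> slot 5
250: h=12 -> slot 12
609: h=14 -> slot 14
Table: [646, 323, 238, 87, 918, 221, -, -, -, -, -, -, 250, -, 609, 678, -]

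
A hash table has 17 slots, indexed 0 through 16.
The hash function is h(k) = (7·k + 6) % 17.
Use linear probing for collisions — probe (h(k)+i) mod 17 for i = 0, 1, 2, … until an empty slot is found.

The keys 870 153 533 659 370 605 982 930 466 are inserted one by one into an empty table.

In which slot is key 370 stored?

13

870: h=10 => slot 10
153: h=6 => slot 6
533: h=14 => slot 14
659: h=12 => slot 12
370: h=12, probe 12,13 => slot 13
605: h=8 => slot 8
982: h=12, probe 12,13,14,15 => slot 15
930: h=5 => slot 5
466: h=4 => slot 4
Table: [—, —, —, —, 466, 930, 153, —, 605, —, 870, —, 659, 370, 533, 982, —]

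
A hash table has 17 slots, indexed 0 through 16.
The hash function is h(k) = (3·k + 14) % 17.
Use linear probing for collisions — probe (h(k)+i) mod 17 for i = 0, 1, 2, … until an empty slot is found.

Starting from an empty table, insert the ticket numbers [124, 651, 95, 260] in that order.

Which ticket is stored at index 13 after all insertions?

651

Insert 124: h=12, slot 12 empty => index 12.
Insert 651: h=12, slot 12 occupied => index 13.
Insert 95: h=10, slot 10 empty => index 10.
Insert 260: h=12, slots 12,13 occupied => index 14.
Table: [., ., ., ., ., ., ., ., ., ., 95, ., 124, 651, 260, ., .]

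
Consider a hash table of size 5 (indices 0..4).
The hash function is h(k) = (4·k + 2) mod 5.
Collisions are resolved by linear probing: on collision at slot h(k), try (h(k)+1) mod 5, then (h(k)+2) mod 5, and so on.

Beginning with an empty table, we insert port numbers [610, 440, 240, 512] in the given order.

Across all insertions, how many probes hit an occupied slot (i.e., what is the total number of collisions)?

610 hashes to 2; slot 2 is free => place at 2.
440 hashes to 2; 2 taken => place at 3.
240 hashes to 2; 2,3 taken => place at 4.
512 hashes to 0; slot 0 is free => place at 0.
Table: [512, ., 610, 440, 240]

3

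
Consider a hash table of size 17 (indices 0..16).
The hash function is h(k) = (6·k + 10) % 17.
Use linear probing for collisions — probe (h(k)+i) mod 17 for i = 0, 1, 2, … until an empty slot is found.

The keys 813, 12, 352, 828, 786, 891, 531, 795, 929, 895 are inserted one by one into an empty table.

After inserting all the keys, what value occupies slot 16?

828

813 hashes to 9; slot 9 is free → place at 9.
12 hashes to 14; slot 14 is free → place at 14.
352 hashes to 14; 14 taken → place at 15.
828 hashes to 14; 14,15 taken → place at 16.
786 hashes to 0; slot 0 is free → place at 0.
891 hashes to 1; slot 1 is free → place at 1.
531 hashes to 0; 0,1 taken → place at 2.
795 hashes to 3; slot 3 is free → place at 3.
929 hashes to 8; slot 8 is free → place at 8.
895 hashes to 8; 8,9 taken → place at 10.
Table: [786, 891, 531, 795, ∅, ∅, ∅, ∅, 929, 813, 895, ∅, ∅, ∅, 12, 352, 828]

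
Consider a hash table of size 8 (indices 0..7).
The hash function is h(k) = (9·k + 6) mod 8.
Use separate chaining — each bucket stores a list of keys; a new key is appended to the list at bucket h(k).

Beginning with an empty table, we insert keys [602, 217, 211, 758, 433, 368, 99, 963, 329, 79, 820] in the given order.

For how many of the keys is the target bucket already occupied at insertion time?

4

602 -> bucket 0
217 -> bucket 7
211 -> bucket 1
758 -> bucket 4
433 -> bucket 7 (collision)
368 -> bucket 6
99 -> bucket 1 (collision)
963 -> bucket 1 (collision)
329 -> bucket 7 (collision)
79 -> bucket 5
820 -> bucket 2
Final buckets:
0: 602
1: 211 -> 99 -> 963
2: 820
3: _
4: 758
5: 79
6: 368
7: 217 -> 433 -> 329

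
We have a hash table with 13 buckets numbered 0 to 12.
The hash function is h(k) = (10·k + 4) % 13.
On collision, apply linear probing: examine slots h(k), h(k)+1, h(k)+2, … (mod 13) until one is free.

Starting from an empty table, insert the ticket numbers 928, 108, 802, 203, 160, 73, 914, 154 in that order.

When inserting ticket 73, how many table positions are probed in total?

928 hashes to 2; slot 2 is free -> place at 2.
108 hashes to 5; slot 5 is free -> place at 5.
802 hashes to 3; slot 3 is free -> place at 3.
203 hashes to 6; slot 6 is free -> place at 6.
160 hashes to 5; 5,6 taken -> place at 7.
73 hashes to 6; 6,7 taken -> place at 8.
914 hashes to 5; 5,6,7,8 taken -> place at 9.
154 hashes to 10; slot 10 is free -> place at 10.
Table: [-, -, 928, 802, -, 108, 203, 160, 73, 914, 154, -, -]

3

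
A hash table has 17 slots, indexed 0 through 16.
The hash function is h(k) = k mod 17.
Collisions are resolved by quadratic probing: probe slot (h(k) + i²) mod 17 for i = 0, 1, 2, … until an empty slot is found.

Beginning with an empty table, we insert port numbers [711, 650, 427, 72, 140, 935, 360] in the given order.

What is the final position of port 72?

5

711 hashes to 14; slot 14 is free => place at 14.
650 hashes to 4; slot 4 is free => place at 4.
427 hashes to 2; slot 2 is free => place at 2.
72 hashes to 4; 4 taken => place at 5.
140 hashes to 4; 4,5 taken => place at 8.
935 hashes to 0; slot 0 is free => place at 0.
360 hashes to 3; slot 3 is free => place at 3.
Table: [935, ., 427, 360, 650, 72, ., ., 140, ., ., ., ., ., 711, ., .]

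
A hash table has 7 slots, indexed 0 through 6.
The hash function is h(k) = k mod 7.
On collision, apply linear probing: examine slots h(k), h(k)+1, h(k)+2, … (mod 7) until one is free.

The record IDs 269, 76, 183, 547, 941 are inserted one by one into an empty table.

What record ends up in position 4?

941

Insert 269: h=3, slot 3 empty → index 3.
Insert 76: h=6, slot 6 empty → index 6.
Insert 183: h=1, slot 1 empty → index 1.
Insert 547: h=1, slot 1 occupied → index 2.
Insert 941: h=3, slot 3 occupied → index 4.
Table: [-, 183, 547, 269, 941, -, 76]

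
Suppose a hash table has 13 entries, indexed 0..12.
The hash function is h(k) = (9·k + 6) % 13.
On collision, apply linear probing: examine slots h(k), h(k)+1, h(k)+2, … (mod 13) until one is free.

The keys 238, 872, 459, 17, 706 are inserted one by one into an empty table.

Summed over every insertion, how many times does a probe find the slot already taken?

6

238: h=3 -> slot 3
872: h=2 -> slot 2
459: h=3, probe 3,4 -> slot 4
17: h=3, probe 3,4,5 -> slot 5
706: h=3, probe 3,4,5,6 -> slot 6
Table: [—, —, 872, 238, 459, 17, 706, —, —, —, —, —, —]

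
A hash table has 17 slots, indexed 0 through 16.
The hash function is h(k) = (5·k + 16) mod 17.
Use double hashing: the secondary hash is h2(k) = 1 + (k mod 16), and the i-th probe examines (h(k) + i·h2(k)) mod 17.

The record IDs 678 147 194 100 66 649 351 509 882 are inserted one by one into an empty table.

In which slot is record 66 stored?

9

678 hashes to 6; slot 6 is free → place at 6.
147 hashes to 3; slot 3 is free → place at 3.
194 hashes to 0; slot 0 is free → place at 0.
100 hashes to 6, h2=5; 6 taken → place at 11.
66 hashes to 6, h2=3; 6 taken → place at 9.
649 hashes to 14; slot 14 is free → place at 14.
351 hashes to 3, h2=16; 3 taken → place at 2.
509 hashes to 11, h2=14; 11 taken → place at 8.
882 hashes to 6, h2=3; 6,9 taken → place at 12.
Table: [194, _, 351, 147, _, _, 678, _, 509, 66, _, 100, 882, _, 649, _, _]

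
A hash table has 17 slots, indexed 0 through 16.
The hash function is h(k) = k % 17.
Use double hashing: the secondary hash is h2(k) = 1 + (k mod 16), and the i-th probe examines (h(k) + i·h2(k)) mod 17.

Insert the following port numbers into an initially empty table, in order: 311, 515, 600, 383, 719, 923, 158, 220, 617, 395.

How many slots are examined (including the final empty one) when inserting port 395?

311 hashes to 5; slot 5 is free => place at 5.
515 hashes to 5, h2=4; 5 taken => place at 9.
600 hashes to 5, h2=9; 5 taken => place at 14.
383 hashes to 9, h2=16; 9 taken => place at 8.
719 hashes to 5, h2=16; 5 taken => place at 4.
923 hashes to 5, h2=12; 5 taken => place at 0.
158 hashes to 5, h2=15; 5 taken => place at 3.
220 hashes to 16; slot 16 is free => place at 16.
617 hashes to 5, h2=10; 5 taken => place at 15.
395 hashes to 4, h2=12; 4,16 taken => place at 11.
Table: [923, ∅, ∅, 158, 719, 311, ∅, ∅, 383, 515, ∅, 395, ∅, ∅, 600, 617, 220]

3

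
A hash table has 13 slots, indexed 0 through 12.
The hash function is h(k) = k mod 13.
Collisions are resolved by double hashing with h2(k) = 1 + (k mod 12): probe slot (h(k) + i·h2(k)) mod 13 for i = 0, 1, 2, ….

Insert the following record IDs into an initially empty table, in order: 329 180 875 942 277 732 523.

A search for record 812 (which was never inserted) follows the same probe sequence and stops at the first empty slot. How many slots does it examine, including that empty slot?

2

329: h=4 -> slot 4
180: h=11 -> slot 11
875: h=4, h2=12, probe 4,3 -> slot 3
942: h=6 -> slot 6
277: h=4, h2=2, probe 4,6,8 -> slot 8
732: h=4, h2=1, probe 4,5 -> slot 5
523: h=3, h2=8, probe 3,11,6,1 -> slot 1
Table: [∅, 523, ∅, 875, 329, 732, 942, ∅, 277, ∅, ∅, 180, ∅]
Lookup 812: h=6, h2=9, probe 6,2 → slot 2 empty, not found.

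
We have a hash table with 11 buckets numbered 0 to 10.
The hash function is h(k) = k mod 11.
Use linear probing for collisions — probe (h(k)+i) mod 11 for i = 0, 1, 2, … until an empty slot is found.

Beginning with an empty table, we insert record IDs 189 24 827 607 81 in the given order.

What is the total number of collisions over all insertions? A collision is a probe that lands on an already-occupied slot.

8

189: h=2 => slot 2
24: h=2, probe 2,3 => slot 3
827: h=2, probe 2,3,4 => slot 4
607: h=2, probe 2,3,4,5 => slot 5
81: h=4, probe 4,5,6 => slot 6
Table: [_, _, 189, 24, 827, 607, 81, _, _, _, _]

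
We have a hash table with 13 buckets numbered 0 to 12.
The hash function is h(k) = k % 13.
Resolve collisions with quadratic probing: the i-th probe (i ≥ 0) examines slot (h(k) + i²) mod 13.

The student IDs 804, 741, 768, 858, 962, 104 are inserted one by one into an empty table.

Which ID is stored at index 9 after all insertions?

Insert 804: h=11, slot 11 empty → index 11.
Insert 741: h=0, slot 0 empty → index 0.
Insert 768: h=1, slot 1 empty → index 1.
Insert 858: h=0, slots 0,1 occupied → index 4.
Insert 962: h=0, slots 0,1,4 occupied → index 9.
Insert 104: h=0, slots 0,1,4,9 occupied → index 3.
Table: [741, 768, ∅, 104, 858, ∅, ∅, ∅, ∅, 962, ∅, 804, ∅]

962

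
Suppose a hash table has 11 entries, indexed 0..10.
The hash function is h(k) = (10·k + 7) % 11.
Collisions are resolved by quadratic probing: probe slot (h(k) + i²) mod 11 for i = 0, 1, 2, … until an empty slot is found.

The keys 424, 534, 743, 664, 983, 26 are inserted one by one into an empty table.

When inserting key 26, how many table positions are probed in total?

424: h=1 → slot 1
534: h=1, probe 1,2 → slot 2
743: h=1, probe 1,2,5 → slot 5
664: h=3 → slot 3
983: h=3, probe 3,4 → slot 4
26: h=3, probe 3,4,7 → slot 7
Table: [∅, 424, 534, 664, 983, 743, ∅, 26, ∅, ∅, ∅]

3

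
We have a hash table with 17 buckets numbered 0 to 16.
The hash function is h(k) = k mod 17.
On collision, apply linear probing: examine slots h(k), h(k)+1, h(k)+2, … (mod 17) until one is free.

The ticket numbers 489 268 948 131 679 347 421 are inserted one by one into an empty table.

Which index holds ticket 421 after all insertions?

Insert 489: h=13, slot 13 empty → index 13.
Insert 268: h=13, slot 13 occupied → index 14.
Insert 948: h=13, slots 13,14 occupied → index 15.
Insert 131: h=12, slot 12 empty → index 12.
Insert 679: h=16, slot 16 empty → index 16.
Insert 347: h=7, slot 7 empty → index 7.
Insert 421: h=13, slots 13,14,15,16 occupied → index 0.
Table: [421, -, -, -, -, -, -, 347, -, -, -, -, 131, 489, 268, 948, 679]

0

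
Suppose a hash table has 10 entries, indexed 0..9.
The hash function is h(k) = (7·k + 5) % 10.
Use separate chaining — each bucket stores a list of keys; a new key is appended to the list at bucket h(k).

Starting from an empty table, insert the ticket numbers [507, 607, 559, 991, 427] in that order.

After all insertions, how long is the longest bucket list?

507 -> bucket 4
607 -> bucket 4 (collision)
559 -> bucket 8
991 -> bucket 2
427 -> bucket 4 (collision)
Final buckets:
0: —
1: —
2: 991
3: —
4: 507 -> 607 -> 427
5: —
6: —
7: —
8: 559
9: —

3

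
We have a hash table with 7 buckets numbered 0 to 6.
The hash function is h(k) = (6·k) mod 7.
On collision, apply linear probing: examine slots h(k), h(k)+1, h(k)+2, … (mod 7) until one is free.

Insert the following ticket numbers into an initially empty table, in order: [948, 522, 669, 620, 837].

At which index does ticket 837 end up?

0

948: h=4 -> slot 4
522: h=3 -> slot 3
669: h=3, probe 3,4,5 -> slot 5
620: h=3, probe 3,4,5,6 -> slot 6
837: h=3, probe 3,4,5,6,0 -> slot 0
Table: [837, _, _, 522, 948, 669, 620]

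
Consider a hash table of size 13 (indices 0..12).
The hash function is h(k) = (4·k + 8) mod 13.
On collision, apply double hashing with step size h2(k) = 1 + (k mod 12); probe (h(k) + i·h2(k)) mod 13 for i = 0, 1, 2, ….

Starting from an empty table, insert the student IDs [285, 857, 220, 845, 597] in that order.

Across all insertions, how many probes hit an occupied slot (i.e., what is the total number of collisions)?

Insert 285: h=4, slot 4 empty → index 4.
Insert 857: h=4, h2=6, slot 4 occupied → index 10.
Insert 220: h=4, h2=5, slot 4 occupied → index 9.
Insert 845: h=8, slot 8 empty → index 8.
Insert 597: h=4, h2=10, slot 4 occupied → index 1.
Table: [∅, 597, ∅, ∅, 285, ∅, ∅, ∅, 845, 220, 857, ∅, ∅]

3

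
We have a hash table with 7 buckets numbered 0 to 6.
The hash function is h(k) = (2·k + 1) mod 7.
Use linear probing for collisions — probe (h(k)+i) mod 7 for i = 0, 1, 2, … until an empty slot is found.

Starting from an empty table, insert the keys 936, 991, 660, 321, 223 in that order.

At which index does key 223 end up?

0

Insert 936: h=4, slot 4 empty => index 4.
Insert 991: h=2, slot 2 empty => index 2.
Insert 660: h=5, slot 5 empty => index 5.
Insert 321: h=6, slot 6 empty => index 6.
Insert 223: h=6, slot 6 occupied => index 0.
Table: [223, ., 991, ., 936, 660, 321]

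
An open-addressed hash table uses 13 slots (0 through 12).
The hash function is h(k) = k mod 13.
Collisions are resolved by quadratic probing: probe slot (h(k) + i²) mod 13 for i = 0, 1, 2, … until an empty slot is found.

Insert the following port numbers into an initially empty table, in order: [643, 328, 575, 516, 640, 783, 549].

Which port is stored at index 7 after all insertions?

640

643: h=6 -> slot 6
328: h=3 -> slot 3
575: h=3, probe 3,4 -> slot 4
516: h=9 -> slot 9
640: h=3, probe 3,4,7 -> slot 7
783: h=3, probe 3,4,7,12 -> slot 12
549: h=3, probe 3,4,7,12,6,2 -> slot 2
Table: [-, -, 549, 328, 575, -, 643, 640, -, 516, -, -, 783]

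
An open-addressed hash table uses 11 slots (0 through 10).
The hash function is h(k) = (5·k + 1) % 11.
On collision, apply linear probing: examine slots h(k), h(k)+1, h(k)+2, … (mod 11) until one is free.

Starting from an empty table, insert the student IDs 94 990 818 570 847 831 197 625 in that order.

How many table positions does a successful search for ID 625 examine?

Insert 94: h=9, slot 9 empty => index 9.
Insert 990: h=1, slot 1 empty => index 1.
Insert 818: h=10, slot 10 empty => index 10.
Insert 570: h=2, slot 2 empty => index 2.
Insert 847: h=1, slots 1,2 occupied => index 3.
Insert 831: h=9, slots 9,10 occupied => index 0.
Insert 197: h=7, slot 7 empty => index 7.
Insert 625: h=2, slots 2,3 occupied => index 4.
Table: [831, 990, 570, 847, 625, ., ., 197, ., 94, 818]
Lookup 625: h=2, probe 2,3,4 → found at 4.

3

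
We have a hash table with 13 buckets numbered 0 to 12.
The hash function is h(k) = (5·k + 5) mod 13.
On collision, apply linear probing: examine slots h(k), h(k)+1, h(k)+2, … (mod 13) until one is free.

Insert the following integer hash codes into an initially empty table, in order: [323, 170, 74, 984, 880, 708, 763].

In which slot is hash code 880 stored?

0

Insert 323: h=8, slot 8 empty => index 8.
Insert 170: h=10, slot 10 empty => index 10.
Insert 74: h=11, slot 11 empty => index 11.
Insert 984: h=11, slot 11 occupied => index 12.
Insert 880: h=11, slots 11,12 occupied => index 0.
Insert 708: h=9, slot 9 empty => index 9.
Insert 763: h=11, slots 11,12,0 occupied => index 1.
Table: [880, 763, ∅, ∅, ∅, ∅, ∅, ∅, 323, 708, 170, 74, 984]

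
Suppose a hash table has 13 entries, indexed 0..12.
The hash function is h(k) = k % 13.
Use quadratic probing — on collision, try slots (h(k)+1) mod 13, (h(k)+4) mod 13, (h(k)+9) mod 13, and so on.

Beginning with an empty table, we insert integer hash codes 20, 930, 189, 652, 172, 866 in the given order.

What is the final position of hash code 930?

20: h=7 → slot 7
930: h=7, probe 7,8 → slot 8
189: h=7, probe 7,8,11 → slot 11
652: h=2 → slot 2
172: h=3 → slot 3
866: h=8, probe 8,9 → slot 9
Table: [∅, ∅, 652, 172, ∅, ∅, ∅, 20, 930, 866, ∅, 189, ∅]

8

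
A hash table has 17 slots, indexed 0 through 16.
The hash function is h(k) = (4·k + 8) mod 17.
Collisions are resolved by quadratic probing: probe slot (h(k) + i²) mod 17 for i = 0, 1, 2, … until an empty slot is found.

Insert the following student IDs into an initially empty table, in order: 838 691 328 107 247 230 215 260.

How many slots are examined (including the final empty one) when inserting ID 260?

Insert 838: h=11, slot 11 empty => index 11.
Insert 691: h=1, slot 1 empty => index 1.
Insert 328: h=11, slot 11 occupied => index 12.
Insert 107: h=11, slots 11,12 occupied => index 15.
Insert 247: h=10, slot 10 empty => index 10.
Insert 230: h=10, slots 10,11 occupied => index 14.
Insert 215: h=1, slot 1 occupied => index 2.
Insert 260: h=11, slots 11,12,15 occupied => index 3.
Table: [∅, 691, 215, 260, ∅, ∅, ∅, ∅, ∅, ∅, 247, 838, 328, ∅, 230, 107, ∅]

4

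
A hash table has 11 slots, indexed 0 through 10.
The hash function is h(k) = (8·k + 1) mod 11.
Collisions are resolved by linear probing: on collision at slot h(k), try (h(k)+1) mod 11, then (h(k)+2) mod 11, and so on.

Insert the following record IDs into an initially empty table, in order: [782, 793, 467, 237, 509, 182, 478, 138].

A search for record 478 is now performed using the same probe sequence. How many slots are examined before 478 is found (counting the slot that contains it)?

Insert 782: h=9, slot 9 empty -> index 9.
Insert 793: h=9, slot 9 occupied -> index 10.
Insert 467: h=8, slot 8 empty -> index 8.
Insert 237: h=5, slot 5 empty -> index 5.
Insert 509: h=3, slot 3 empty -> index 3.
Insert 182: h=5, slot 5 occupied -> index 6.
Insert 478: h=8, slots 8,9,10 occupied -> index 0.
Insert 138: h=5, slots 5,6 occupied -> index 7.
Table: [478, ∅, ∅, 509, ∅, 237, 182, 138, 467, 782, 793]
Lookup 478: h=8, probe 8,9,10,0 → found at 0.

4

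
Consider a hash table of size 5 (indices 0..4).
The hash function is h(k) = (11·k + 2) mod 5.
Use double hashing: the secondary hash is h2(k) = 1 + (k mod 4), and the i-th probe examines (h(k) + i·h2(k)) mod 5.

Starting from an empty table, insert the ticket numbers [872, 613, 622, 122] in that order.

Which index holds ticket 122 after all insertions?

Insert 872: h=4, slot 4 empty → index 4.
Insert 613: h=0, slot 0 empty → index 0.
Insert 622: h=4, h2=3, slot 4 occupied → index 2.
Insert 122: h=4, h2=3, slots 4,2,0 occupied → index 3.
Table: [613, -, 622, 122, 872]

3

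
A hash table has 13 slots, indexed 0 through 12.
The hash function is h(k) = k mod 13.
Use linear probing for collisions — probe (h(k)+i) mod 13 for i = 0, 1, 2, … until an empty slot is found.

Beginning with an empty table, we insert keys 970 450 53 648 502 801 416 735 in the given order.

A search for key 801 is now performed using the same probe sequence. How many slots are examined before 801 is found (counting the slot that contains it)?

Insert 970: h=8, slot 8 empty -> index 8.
Insert 450: h=8, slot 8 occupied -> index 9.
Insert 53: h=1, slot 1 empty -> index 1.
Insert 648: h=11, slot 11 empty -> index 11.
Insert 502: h=8, slots 8,9 occupied -> index 10.
Insert 801: h=8, slots 8,9,10,11 occupied -> index 12.
Insert 416: h=0, slot 0 empty -> index 0.
Insert 735: h=7, slot 7 empty -> index 7.
Table: [416, 53, ., ., ., ., ., 735, 970, 450, 502, 648, 801]
Lookup 801: h=8, probe 8,9,10,11,12 → found at 12.

5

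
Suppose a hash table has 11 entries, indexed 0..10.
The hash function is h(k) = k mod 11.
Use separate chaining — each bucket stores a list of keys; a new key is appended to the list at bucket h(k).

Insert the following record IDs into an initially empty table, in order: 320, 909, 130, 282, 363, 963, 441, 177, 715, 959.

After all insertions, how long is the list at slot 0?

2

Insert 320: h=1, bucket 1 empty → new chain.
Insert 909: h=7, bucket 7 empty → new chain.
Insert 130: h=9, bucket 9 empty → new chain.
Insert 282: h=7, bucket 7 nonempty → append to chain.
Insert 363: h=0, bucket 0 empty → new chain.
Insert 963: h=6, bucket 6 empty → new chain.
Insert 441: h=1, bucket 1 nonempty → append to chain.
Insert 177: h=1, bucket 1 nonempty → append to chain.
Insert 715: h=0, bucket 0 nonempty → append to chain.
Insert 959: h=2, bucket 2 empty → new chain.
Final buckets:
0: 363 -> 715
1: 320 -> 441 -> 177
2: 959
3: ∅
4: ∅
5: ∅
6: 963
7: 909 -> 282
8: ∅
9: 130
10: ∅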